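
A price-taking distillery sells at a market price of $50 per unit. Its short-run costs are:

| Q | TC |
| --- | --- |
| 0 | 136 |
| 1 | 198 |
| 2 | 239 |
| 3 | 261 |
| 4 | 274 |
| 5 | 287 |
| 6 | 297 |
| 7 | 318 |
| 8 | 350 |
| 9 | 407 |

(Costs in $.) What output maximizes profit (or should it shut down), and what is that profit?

Q = 8; profit = $50

Tabulate TR − TC: Q=0: -136; Q=1: -148; Q=2: -139; Q=3: -111; Q=4: -74; Q=5: -37; Q=6: 3; Q=7: 32; Q=8: 50; Q=9: 43.
Profit is maximized at Q = 8. AVC there is 214/8 = $26.75 ≤ P, so producing beats shutting down (which would give -$136).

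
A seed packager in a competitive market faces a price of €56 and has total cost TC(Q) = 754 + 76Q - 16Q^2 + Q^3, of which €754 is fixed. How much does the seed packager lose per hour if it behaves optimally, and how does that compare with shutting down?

Profit = -€354 at Q = 10

AVC = 76 - 16Q + Q^2 has its minimum €12 at Q = 8; price €56 clears that bar, so the firm operates.
With MC = 76 - 32Q + 3Q^2, P = MC on the upward-sloping part at Q* = 10.
TR = 56·10 = 560. TC = 754 + 160 = 914. Profit = 560 − 914 = -€354.
That loss of €354 beats the €754 the firm would lose by shutting down; producing recovers €400 of fixed cost.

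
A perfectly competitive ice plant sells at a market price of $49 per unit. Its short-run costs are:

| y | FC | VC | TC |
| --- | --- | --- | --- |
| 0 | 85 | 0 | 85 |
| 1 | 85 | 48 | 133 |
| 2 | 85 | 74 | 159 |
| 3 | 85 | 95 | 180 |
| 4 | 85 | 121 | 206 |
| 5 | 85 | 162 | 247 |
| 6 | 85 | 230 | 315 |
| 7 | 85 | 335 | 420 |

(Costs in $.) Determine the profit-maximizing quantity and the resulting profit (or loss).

y = 5; profit = -$2

Compute π = P·y − TC at each output: y=0: -85; y=1: -84; y=2: -61; y=3: -33; y=4: -10; y=5: -2; y=6: -21; y=7: -77.
Profit is maximized at y = 5. AVC there is 162/5 = $32.40 ≤ P, so producing beats shutting down (which would give -$85).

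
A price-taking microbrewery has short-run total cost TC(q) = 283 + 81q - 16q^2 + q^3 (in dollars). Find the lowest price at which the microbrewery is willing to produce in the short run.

The firm shuts down when price falls below the minimum of average variable cost. AVC = VC/q = 81 - 16q + q^2.
At the minimum of AVC, MC = AVC. MC = 81 - 32q + 3q^2; setting MC = AVC gives 2q^2 - 16q = 0, so q = 8. min AVC = 17.
So the shutdown price is $17.

$17 per unit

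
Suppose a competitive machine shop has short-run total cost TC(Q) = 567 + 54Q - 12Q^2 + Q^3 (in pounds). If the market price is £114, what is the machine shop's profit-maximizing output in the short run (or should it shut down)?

Strip out fixed cost: VC = 54Q - 12Q^2 + Q^3. Then AVC = 54 - 12Q + Q^2 and MC = 54 - 24Q + 3Q^2.
The AVC parabola has its vertex at Q = 12/2 = 6, where AVC = 54 - 12·6 + 6^2 = £18.
Because £114 ≥ £18, revenue can cover variable cost; the firm operates.
Set P = MC: 114 = 54 - 24Q + 3Q^2 → -60 - 24Q + 3Q^2 = 0. The roots are Q = -2 and Q = 10; the profit-maximizing output is on the rising part of MC, so Q* = 10.
Check: AVC at Q = 10 is £34 ≤ P, so revenue covers variable cost.
Profit = P·Q − TC = 114·10 − 907 = £233.

Produce at Q = 10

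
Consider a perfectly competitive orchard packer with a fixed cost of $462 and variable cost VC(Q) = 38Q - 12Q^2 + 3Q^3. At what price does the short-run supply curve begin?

The firm shuts down when price falls below the minimum of average variable cost. AVC = VC/Q = 38 - 12Q + 3Q^2.
At the minimum of AVC, MC = AVC. MC = 38 - 24Q + 9Q^2; setting MC = AVC gives 6Q^2 - 12Q = 0, so Q = 2. min AVC = 26.
For P < $26 the firm produces nothing.

$26 per unit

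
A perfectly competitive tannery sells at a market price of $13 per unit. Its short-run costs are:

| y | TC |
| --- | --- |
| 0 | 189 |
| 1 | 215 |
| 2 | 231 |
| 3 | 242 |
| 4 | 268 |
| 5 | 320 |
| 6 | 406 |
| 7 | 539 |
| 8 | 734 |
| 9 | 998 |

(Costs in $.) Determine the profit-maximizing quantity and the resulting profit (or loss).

y = 0 (shut down); profit = -$189

Tabulate TR − TC: y=0: -189; y=1: -202; y=2: -205; y=3: -203; y=4: -216; y=5: -255; y=6: -328; y=7: -448; y=8: -630; y=9: -881.
Profit is highest at y = 0. Equivalently, the lowest AVC in the table is 53/3 ≈ $17.67 at y = 3, and P = $13 falls below it — price never covers variable cost, so the firm shuts down and loses only its fixed cost.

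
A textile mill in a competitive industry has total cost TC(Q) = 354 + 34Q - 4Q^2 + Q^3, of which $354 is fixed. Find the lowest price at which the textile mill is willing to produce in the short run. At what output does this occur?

$30 per unit, at Q = 2

Short-run supply begins at min AVC. From VC = 34Q - 4Q^2 + Q^3, AVC = 34 - 4Q + Q^2.
At the minimum of AVC, MC = AVC. MC = 34 - 8Q + 3Q^2; setting MC = AVC gives 2Q^2 - 4Q = 0, so Q = 2. min AVC = 30.
For P < $30 the firm produces nothing.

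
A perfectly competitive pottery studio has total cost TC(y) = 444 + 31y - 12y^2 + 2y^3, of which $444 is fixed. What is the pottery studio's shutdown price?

The shutdown price is the minimum of AVC. VC = 31y - 12y^2 + 2y^3, so AVC = 31 - 12y + 2y^2.
dAVC/dy = -12 + 4y = 0 gives y = 3. min AVC = 31 - 12·3 + 2·3^2 = 13.
So the shutdown price is $13.

$13 per unit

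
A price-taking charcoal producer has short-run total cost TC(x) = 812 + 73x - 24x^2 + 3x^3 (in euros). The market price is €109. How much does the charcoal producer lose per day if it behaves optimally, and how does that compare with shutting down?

Profit = -€380 at x = 6

AVC = 73 - 24x + 3x^2 has its minimum €25 at x = 4; price €109 clears that bar, so the firm operates.
With MC = 73 - 48x + 9x^2, P = MC on the upward-sloping part at x* = 6.
TR = 109·6 = 654. TC = 812 + 222 = 1034. Profit = 654 − 1034 = -€380.
By producing, the firm covers all variable cost plus €432 of fixed cost; shutting down would lose the full €812.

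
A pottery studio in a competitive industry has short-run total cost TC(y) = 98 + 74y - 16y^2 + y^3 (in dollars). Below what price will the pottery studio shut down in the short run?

Short-run supply begins at min AVC. From VC = 74y - 16y^2 + y^3, AVC = 74 - 16y + y^2.
At the minimum of AVC, MC = AVC. MC = 74 - 32y + 3y^2; setting MC = AVC gives 2y^2 - 16y = 0, so y = 8. min AVC = 10.
So the shutdown price is $10.

$10 per unit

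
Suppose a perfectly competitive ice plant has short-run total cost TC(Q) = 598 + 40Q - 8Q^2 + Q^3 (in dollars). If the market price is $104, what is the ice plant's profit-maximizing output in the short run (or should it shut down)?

Strip out fixed cost: VC = 40Q - 8Q^2 + Q^3. Then AVC = 40 - 8Q + Q^2 and MC = 40 - 16Q + 3Q^2.
AVC is minimized where dAVC/dQ = -8 + 2Q = 0, at Q = 4; min AVC = 40 - 8·4 + 4^2 = $24.
P = $104 exceeds min AVC = $24, so the firm stays open.
Solving P = MC: -64 - 16Q + 3Q^2 = 0 ⇒ Q = -8/3 or 8. On the upward-sloping branch, Q* = 8.
Check: AVC at Q = 8 is $40 ≤ P, so revenue covers variable cost.
Profit = P·Q − TC = 104·8 − 918 = -$86, a loss, but smaller than the $598 fixed cost the firm would lose by shutting down.

Produce at Q = 8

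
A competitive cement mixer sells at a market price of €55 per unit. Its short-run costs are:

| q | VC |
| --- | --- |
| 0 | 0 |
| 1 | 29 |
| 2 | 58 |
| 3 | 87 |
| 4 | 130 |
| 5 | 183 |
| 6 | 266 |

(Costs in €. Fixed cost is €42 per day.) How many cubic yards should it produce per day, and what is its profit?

Tabulate TR − TC: q=0: -42; q=1: -16; q=2: 10; q=3: 36; q=4: 48; q=5: 50; q=6: 22.
Profit is maximized at q = 5. AVC there is 183/5 = €36.60 ≤ P, so producing beats shutting down (which would give -€42).

q = 5; profit = €50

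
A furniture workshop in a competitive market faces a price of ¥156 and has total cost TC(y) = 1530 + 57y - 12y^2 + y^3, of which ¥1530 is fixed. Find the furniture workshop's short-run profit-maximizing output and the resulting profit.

Profit = -¥320 at y = 11

AVC = 57 - 12y + y^2 has its minimum ¥21 at y = 6; price ¥156 clears that bar, so the firm operates.
MC = 57 - 24y + 3y^2. Setting P = MC and taking the root on the rising branch gives y* = 11.
TR = 156·11 = 1716. TC = 1530 + 506 = 2036. Profit = 1716 − 2036 = -¥320.
Shutting down would mean losing the fixed cost of ¥1530, so operating at a loss of ¥320 is better by ¥1210.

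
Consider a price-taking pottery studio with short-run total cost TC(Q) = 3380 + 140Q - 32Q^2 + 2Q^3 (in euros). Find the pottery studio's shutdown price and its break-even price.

Shutdown price = €12; break-even price = €322

AVC = 140 - 32Q + 2Q^2; minimized at Q = 8, giving min AVC = €12. That is the shutdown price.
ATC = 3380/Q + 140 - 32Q + 2Q^2. Setting dATC/dQ = −3380/Q^2 − 32 + 4Q = 0 gives Q = 13 (since 4·13^3 − 32·13^2 = 3380).
min ATC = 3380/13 + 140 − 32·13 + 2·13^2 = €322. That is the break-even price.
For €12 ≤ P < €322 the firm produces at a loss; below €12 it shuts down.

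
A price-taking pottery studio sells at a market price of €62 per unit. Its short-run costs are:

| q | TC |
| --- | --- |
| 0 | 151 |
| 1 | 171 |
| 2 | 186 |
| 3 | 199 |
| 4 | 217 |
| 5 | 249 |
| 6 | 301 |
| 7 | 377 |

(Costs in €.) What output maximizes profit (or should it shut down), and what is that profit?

Compute π = P·q − TC at each output: q=0: -151; q=1: -109; q=2: -62; q=3: -13; q=4: 31; q=5: 61; q=6: 71; q=7: 57.
Profit is maximized at q = 6. AVC there is 150/6 = €25 ≤ P, so producing beats shutting down (which would give -€151).

q = 6; profit = €71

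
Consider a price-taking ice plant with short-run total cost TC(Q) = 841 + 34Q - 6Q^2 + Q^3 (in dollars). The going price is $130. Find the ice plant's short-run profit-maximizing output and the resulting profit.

AVC = 34 - 6Q + Q^2; min AVC = $25 at Q = 3. Since P = $130 ≥ min AVC, the firm produces.
MC = 34 - 12Q + 3Q^2. Setting P = MC and taking the root on the rising branch gives Q* = 8.
TR = 130·8 = 1040. TC = 841 + 400 = 1241. Profit = 1040 − 1241 = -$201.
Shutting down would mean losing the fixed cost of $841, so operating at a loss of $201 is better by $640.

Profit = -$201 at Q = 8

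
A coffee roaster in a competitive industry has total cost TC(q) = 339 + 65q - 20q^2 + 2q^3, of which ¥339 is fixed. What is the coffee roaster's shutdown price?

The firm shuts down when price falls below the minimum of average variable cost. AVC = VC/q = 65 - 20q + 2q^2.
At the minimum of AVC, MC = AVC. MC = 65 - 40q + 6q^2; setting MC = AVC gives 4q^2 - 20q = 0, so q = 5. min AVC = 15.
So the shutdown price is ¥15.

¥15 per unit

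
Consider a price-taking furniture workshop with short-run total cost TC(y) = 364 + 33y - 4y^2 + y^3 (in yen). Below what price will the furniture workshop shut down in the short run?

Short-run supply begins at min AVC. From VC = 33y - 4y^2 + y^3, AVC = 33 - 4y + y^2.
dAVC/dy = -4 + 2y = 0 gives y = 2. min AVC = 33 - 4·2 + 2^2 = 29.
For P < ¥29 the firm produces nothing.

¥29 per unit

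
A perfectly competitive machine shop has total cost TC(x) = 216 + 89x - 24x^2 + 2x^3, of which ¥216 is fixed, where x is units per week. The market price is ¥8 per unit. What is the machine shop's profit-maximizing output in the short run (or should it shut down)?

Shut down

Strip out fixed cost: VC = 89x - 24x^2 + 2x^3. Then AVC = 89 - 24x + 2x^2 and MC = 89 - 48x + 6x^2.
AVC is minimized where dAVC/dx = -24 + 4x = 0, at x = 6; min AVC = 89 - 24·6 + 2·6^2 = ¥17.
Since P = ¥8 < min AVC = ¥17, price fails to cover variable cost at any output.
The firm minimizes its loss by shutting down and losing only its fixed cost of ¥216.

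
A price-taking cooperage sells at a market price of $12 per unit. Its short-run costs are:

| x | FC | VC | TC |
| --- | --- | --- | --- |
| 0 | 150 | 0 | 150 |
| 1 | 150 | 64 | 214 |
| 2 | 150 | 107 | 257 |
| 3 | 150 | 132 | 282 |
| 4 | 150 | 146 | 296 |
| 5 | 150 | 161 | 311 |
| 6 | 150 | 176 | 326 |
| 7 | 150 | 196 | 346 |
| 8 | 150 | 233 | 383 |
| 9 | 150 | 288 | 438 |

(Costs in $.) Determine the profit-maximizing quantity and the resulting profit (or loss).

Compute π = P·x − TC at each output: x=0: -150; x=1: -202; x=2: -233; x=3: -246; x=4: -248; x=5: -251; x=6: -254; x=7: -262; x=8: -287; x=9: -330.
Profit is highest at x = 0. Equivalently, the lowest AVC in the table is 196/7 ≈ $28 at x = 7, and P = $12 falls below it — price never covers variable cost, so the firm shuts down and loses only its fixed cost.

x = 0 (shut down); profit = -$150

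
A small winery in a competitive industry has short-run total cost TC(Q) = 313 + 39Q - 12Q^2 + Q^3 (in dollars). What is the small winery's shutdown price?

Short-run supply begins at min AVC. From VC = 39Q - 12Q^2 + Q^3, AVC = 39 - 12Q + Q^2.
At the minimum of AVC, MC = AVC. MC = 39 - 24Q + 3Q^2; setting MC = AVC gives 2Q^2 - 12Q = 0, so Q = 6. min AVC = 3.
So the shutdown price is $3.

$3 per unit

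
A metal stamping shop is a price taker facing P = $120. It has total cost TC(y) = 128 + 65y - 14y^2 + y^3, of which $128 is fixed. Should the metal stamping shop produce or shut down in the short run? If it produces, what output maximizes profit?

Produce at y = 11

From TC, MC = TC'(y) = 65 - 28y + 3y^2 and AVC = VC/y = 65 - 14y + y^2.
The AVC parabola has its vertex at y = 14/2 = 7, where AVC = 65 - 14·7 + 7^2 = $16.
P = $120 exceeds min AVC = $16, so the firm stays open.
Set P = MC: 120 = 65 - 28y + 3y^2 → -55 - 28y + 3y^2 = 0. The roots are y = -5/3 and y = 11; the profit-maximizing output is on the rising part of MC, so y* = 11.
Check: AVC at y = 11 is $32 ≤ P, so revenue covers variable cost.
Profit = P·y − TC = 120·11 − 480 = $840.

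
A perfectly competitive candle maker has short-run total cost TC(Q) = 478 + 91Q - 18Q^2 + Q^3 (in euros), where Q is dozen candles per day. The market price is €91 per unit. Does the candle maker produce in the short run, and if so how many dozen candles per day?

Variable cost is VC = 91Q - 18Q^2 + Q^3, so AVC = VC/Q = 91 - 18Q + Q^2 and MC = dTC/dQ = 91 - 36Q + 3Q^2.
AVC is minimized where dAVC/dQ = -18 + 2Q = 0, at Q = 9; min AVC = 91 - 18·9 + 9^2 = €10.
P = €91 exceeds min AVC = €10, so the firm stays open.
P = MC gives -36Q + 3Q^2 = 0, with roots 0 and 12. Take the larger (rising MC): Q* = 12.
Check: AVC at Q = 12 is €19 ≤ P, so revenue covers variable cost.
Profit = P·Q − TC = 91·12 − 706 = €386.

Produce at Q = 12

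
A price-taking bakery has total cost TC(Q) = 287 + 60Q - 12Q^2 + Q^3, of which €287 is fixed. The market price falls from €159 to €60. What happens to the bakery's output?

Output falls from 11 to 8

AVC = 60 - 12Q + Q^2, minimized at Q = 6 where min AVC = €24. MC = 60 - 24Q + 3Q^2.
At P = €159 ≥ min AVC, set P = MC on the rising branch: Q = 11.
At P = €60 ≥ min AVC, set P = MC: Q = 8. The firm stays open but cuts output.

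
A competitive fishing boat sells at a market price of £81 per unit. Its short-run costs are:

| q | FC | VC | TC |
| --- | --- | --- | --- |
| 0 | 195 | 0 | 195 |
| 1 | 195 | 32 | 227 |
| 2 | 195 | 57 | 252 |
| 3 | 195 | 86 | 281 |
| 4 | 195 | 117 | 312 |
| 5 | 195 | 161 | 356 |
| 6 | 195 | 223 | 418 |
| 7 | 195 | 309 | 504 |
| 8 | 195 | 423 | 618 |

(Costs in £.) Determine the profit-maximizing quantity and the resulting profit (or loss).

q = 6; profit = £68

Tabulate TR − TC: q=0: -195; q=1: -146; q=2: -90; q=3: -38; q=4: 12; q=5: 49; q=6: 68; q=7: 63; q=8: 30.
Profit is maximized at q = 6. AVC there is 223/6 = £37.17 ≤ P, so producing beats shutting down (which would give -£195).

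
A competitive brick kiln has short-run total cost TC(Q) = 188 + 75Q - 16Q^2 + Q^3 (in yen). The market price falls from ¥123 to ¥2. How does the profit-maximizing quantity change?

AVC = 75 - 16Q + Q^2, minimized at Q = 8 where min AVC = ¥11. MC = 75 - 32Q + 3Q^2.
With P = ¥123 above the shutdown price, P = MC gives Q = 12.
At P = ¥2 < min AVC = ¥11, price no longer covers variable cost at any output, so the firm shuts down: Q = 0.

Output falls from 12 to 0 (the firm shuts down)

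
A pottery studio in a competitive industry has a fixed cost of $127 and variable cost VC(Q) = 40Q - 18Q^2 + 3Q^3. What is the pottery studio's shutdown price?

The firm shuts down when price falls below the minimum of average variable cost. AVC = VC/Q = 40 - 18Q + 3Q^2.
dAVC/dQ = -18 + 6Q = 0 gives Q = 3. min AVC = 40 - 18·3 + 3·3^2 = 13.
The firm shuts down for any P below $13.

$13 per unit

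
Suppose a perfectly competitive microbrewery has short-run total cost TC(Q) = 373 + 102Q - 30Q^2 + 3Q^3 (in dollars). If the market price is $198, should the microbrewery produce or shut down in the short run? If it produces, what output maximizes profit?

Strip out fixed cost: VC = 102Q - 30Q^2 + 3Q^3. Then AVC = 102 - 30Q + 3Q^2 and MC = 102 - 60Q + 9Q^2.
The AVC parabola has its vertex at Q = 30/6 = 5, where AVC = 102 - 30·5 + 3·5^2 = $27.
Since P = $198 ≥ min AVC = $27, price covers variable cost and the firm should produce.
P = MC gives -96 - 60Q + 9Q^2 = 0, with roots -4/3 and 8. Take the larger (rising MC): Q* = 8.
Check: AVC at Q = 8 is $54 ≤ P, so revenue covers variable cost.
Profit = P·Q − TC = 198·8 − 805 = $779.

Produce at Q = 8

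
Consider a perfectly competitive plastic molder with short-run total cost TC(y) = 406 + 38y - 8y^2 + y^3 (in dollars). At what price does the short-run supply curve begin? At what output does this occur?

The firm shuts down when price falls below the minimum of average variable cost. AVC = VC/y = 38 - 8y + y^2.
dAVC/dy = -8 + 2y = 0 gives y = 4. min AVC = 38 - 8·4 + 4^2 = 22.
The firm shuts down for any P below $22.

$22 per unit, at y = 4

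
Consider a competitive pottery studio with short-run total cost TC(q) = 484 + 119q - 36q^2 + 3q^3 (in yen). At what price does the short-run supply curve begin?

The shutdown price is the minimum of AVC. VC = 119q - 36q^2 + 3q^3, so AVC = 119 - 36q + 3q^2.
dAVC/dq = -36 + 6q = 0 gives q = 6. min AVC = 119 - 36·6 + 3·6^2 = 11.
For P < ¥11 the firm produces nothing.

¥11 per unit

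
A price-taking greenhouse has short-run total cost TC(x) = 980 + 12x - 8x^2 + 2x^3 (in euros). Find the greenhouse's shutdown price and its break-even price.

Shutdown price = €4; break-even price = €194

AVC = 12 - 8x + 2x^2; minimized at x = 2, giving min AVC = €4. That is the shutdown price.
ATC = 980/x + 12 - 8x + 2x^2. Setting dATC/dx = −980/x^2 − 8 + 4x = 0 gives x = 7 (since 4·7^3 − 8·7^2 = 980).
min ATC = 980/7 + 12 − 8·7 + 2·7^2 = €194. That is the break-even price.
Between these two prices the firm operates at a loss; above €194 it earns a profit.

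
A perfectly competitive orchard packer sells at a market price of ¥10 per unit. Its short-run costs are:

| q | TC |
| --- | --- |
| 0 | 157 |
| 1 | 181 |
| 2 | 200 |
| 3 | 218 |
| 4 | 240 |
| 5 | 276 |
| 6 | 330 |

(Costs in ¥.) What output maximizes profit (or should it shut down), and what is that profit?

q = 0 (shut down); profit = -¥157

Profit at each row (π = 10q − TC): q=0: -157; q=1: -171; q=2: -180; q=3: -188; q=4: -200; q=5: -226; q=6: -270.
Profit is highest at q = 0. Equivalently, the lowest AVC in the table is 61/3 ≈ ¥20.33 at q = 3, and P = ¥10 falls below it — price never covers variable cost, so the firm shuts down and loses only its fixed cost.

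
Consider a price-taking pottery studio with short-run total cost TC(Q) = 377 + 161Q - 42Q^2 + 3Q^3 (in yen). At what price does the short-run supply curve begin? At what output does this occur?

Short-run supply begins at min AVC. From VC = 161Q - 42Q^2 + 3Q^3, AVC = 161 - 42Q + 3Q^2.
At the minimum of AVC, MC = AVC. MC = 161 - 84Q + 9Q^2; setting MC = AVC gives 6Q^2 - 42Q = 0, so Q = 7. min AVC = 14.
So the shutdown price is ¥14.

¥14 per unit, at Q = 7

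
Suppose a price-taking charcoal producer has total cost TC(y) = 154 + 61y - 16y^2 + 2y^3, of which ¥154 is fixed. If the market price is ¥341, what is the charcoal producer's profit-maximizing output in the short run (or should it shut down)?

From TC, MC = TC'(y) = 61 - 32y + 6y^2 and AVC = VC/y = 61 - 16y + 2y^2.
AVC hits its minimum where MC = AVC, at y = 4, giving min AVC = 61 - 16·4 + 2·4^2 = ¥29.
Since P = ¥341 ≥ min AVC = ¥29, price covers variable cost and the firm should produce.
P = MC gives -280 - 32y + 6y^2 = 0, with roots -14/3 and 10. Take the larger (rising MC): y* = 10.
Check: AVC at y = 10 is ¥101 ≤ P, so revenue covers variable cost.
Profit = P·y − TC = 341·10 − 1164 = ¥2246.

Produce at y = 10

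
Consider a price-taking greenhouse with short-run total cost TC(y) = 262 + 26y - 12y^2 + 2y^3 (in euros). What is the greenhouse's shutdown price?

The firm shuts down when price falls below the minimum of average variable cost. AVC = VC/y = 26 - 12y + 2y^2.
At the minimum of AVC, MC = AVC. MC = 26 - 24y + 6y^2; setting MC = AVC gives 4y^2 - 12y = 0, so y = 3. min AVC = 8.
For P < €8 the firm produces nothing.

€8 per unit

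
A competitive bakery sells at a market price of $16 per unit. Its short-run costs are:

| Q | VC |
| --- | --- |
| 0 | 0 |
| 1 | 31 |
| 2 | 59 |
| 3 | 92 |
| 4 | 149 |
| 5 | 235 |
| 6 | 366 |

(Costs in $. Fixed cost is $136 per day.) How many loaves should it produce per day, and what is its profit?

Q = 0 (shut down); profit = -$136

Tabulate TR − TC: Q=0: -136; Q=1: -151; Q=2: -163; Q=3: -180; Q=4: -221; Q=5: -291; Q=6: -406.
Profit is highest at Q = 0. Equivalently, the lowest AVC in the table is 59/2 ≈ $29.50 at Q = 2, and P = $16 falls below it — price never covers variable cost, so the firm shuts down and loses only its fixed cost.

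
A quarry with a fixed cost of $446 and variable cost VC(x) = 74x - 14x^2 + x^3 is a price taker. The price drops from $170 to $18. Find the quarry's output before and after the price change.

AVC = 74 - 14x + x^2, minimized at x = 7 where min AVC = $25. MC = 74 - 28x + 3x^2.
At P = $170 ≥ min AVC, set P = MC on the rising branch: x = 12.
At P = $18 < min AVC = $25, price no longer covers variable cost at any output, so the firm shuts down: x = 0.

Output falls from 12 to 0 (the firm shuts down)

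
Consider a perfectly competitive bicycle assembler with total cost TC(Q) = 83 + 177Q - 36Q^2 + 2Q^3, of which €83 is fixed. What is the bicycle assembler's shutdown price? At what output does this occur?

The shutdown price is the minimum of AVC. VC = 177Q - 36Q^2 + 2Q^3, so AVC = 177 - 36Q + 2Q^2.
At the minimum of AVC, MC = AVC. MC = 177 - 72Q + 6Q^2; setting MC = AVC gives 4Q^2 - 36Q = 0, so Q = 9. min AVC = 15.
So the shutdown price is €15.

€15 per unit, at Q = 9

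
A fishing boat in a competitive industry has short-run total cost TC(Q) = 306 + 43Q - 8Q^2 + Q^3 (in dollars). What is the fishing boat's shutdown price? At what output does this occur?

$27 per unit, at Q = 4

The shutdown price is the minimum of AVC. VC = 43Q - 8Q^2 + Q^3, so AVC = 43 - 8Q + Q^2.
At the minimum of AVC, MC = AVC. MC = 43 - 16Q + 3Q^2; setting MC = AVC gives 2Q^2 - 8Q = 0, so Q = 4. min AVC = 27.
The firm shuts down for any P below $27.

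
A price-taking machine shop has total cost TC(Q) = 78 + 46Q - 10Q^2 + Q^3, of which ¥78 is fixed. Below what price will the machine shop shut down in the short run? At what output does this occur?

The shutdown price is the minimum of AVC. VC = 46Q - 10Q^2 + Q^3, so AVC = 46 - 10Q + Q^2.
dAVC/dQ = -10 + 2Q = 0 gives Q = 5. min AVC = 46 - 10·5 + 5^2 = 21.
So the shutdown price is ¥21.

¥21 per unit, at Q = 5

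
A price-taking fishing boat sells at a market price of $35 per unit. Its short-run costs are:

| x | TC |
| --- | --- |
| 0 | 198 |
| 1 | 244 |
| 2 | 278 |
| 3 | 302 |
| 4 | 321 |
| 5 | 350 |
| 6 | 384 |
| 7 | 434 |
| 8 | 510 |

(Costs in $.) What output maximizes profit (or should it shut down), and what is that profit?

x = 6; profit = -$174

Profit at each row (π = 35x − TC): x=0: -198; x=1: -209; x=2: -208; x=3: -197; x=4: -181; x=5: -175; x=6: -174; x=7: -189; x=8: -230.
Profit is maximized at x = 6. AVC there is 186/6 = $31 ≤ P, so producing beats shutting down (which would give -$198).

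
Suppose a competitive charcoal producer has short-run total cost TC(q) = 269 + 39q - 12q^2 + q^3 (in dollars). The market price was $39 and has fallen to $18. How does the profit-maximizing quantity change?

MC = 39 - 24q + 3q^2; the shutdown threshold is min AVC = $3 (at q = 6).
At P = $39 ≥ min AVC, set P = MC on the rising branch: q = 8.
At P = $18 ≥ min AVC, set P = MC: q = 7. The firm stays open but cuts output.

Output falls from 8 to 7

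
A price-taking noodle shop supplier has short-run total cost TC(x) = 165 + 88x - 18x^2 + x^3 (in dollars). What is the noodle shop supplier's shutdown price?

The firm shuts down when price falls below the minimum of average variable cost. AVC = VC/x = 88 - 18x + x^2.
At the minimum of AVC, MC = AVC. MC = 88 - 36x + 3x^2; setting MC = AVC gives 2x^2 - 18x = 0, so x = 9. min AVC = 7.
For P < $7 the firm produces nothing.

$7 per unit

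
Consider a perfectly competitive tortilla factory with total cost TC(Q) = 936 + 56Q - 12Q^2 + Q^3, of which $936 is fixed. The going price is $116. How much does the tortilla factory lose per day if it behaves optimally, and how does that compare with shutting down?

Profit = -$136 at Q = 10

AVC = 56 - 12Q + Q^2; min AVC = $20 at Q = 6. Since P = $116 ≥ min AVC, the firm produces.
With MC = 56 - 24Q + 3Q^2, P = MC on the upward-sloping part at Q* = 10.
TR = 116·10 = 1160. TC = 936 + 360 = 1296. Profit = 1160 − 1296 = -$136.
By producing, the firm covers all variable cost plus $800 of fixed cost; shutting down would lose the full $936.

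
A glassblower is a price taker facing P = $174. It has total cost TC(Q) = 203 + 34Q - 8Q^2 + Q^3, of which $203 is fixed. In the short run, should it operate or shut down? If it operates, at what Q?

Produce at Q = 10

Strip out fixed cost: VC = 34Q - 8Q^2 + Q^3. Then AVC = 34 - 8Q + Q^2 and MC = 34 - 16Q + 3Q^2.
AVC hits its minimum where MC = AVC, at Q = 4, giving min AVC = 34 - 8·4 + 4^2 = $18.
Since P = $174 ≥ min AVC = $18, price covers variable cost and the firm should produce.
P = MC gives -140 - 16Q + 3Q^2 = 0, with roots -14/3 and 10. Take the larger (rising MC): Q* = 10.
Check: AVC at Q = 10 is $54 ≤ P, so revenue covers variable cost.
Profit = P·Q − TC = 174·10 − 743 = $997.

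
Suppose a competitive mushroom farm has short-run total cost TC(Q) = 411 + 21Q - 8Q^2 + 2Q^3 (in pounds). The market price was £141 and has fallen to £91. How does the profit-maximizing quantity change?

Output falls from 6 to 5

MC = 21 - 16Q + 6Q^2; the shutdown threshold is min AVC = £13 (at Q = 2).
At P = £141 ≥ min AVC, set P = MC on the rising branch: Q = 6.
At P = £91 ≥ min AVC, set P = MC: Q = 5. The firm stays open but cuts output.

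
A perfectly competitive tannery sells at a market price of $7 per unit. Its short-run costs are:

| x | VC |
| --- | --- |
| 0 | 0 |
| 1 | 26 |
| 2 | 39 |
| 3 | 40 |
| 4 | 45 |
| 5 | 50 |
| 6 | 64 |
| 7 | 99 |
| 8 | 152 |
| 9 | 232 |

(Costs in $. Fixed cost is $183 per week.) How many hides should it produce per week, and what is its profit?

Compute π = P·x − TC at each output: x=0: -183; x=1: -202; x=2: -208; x=3: -202; x=4: -200; x=5: -198; x=6: -205; x=7: -233; x=8: -279; x=9: -352.
Profit is highest at x = 0. Equivalently, the lowest AVC in the table is 50/5 ≈ $10 at x = 5, and P = $7 falls below it — price never covers variable cost, so the firm shuts down and loses only its fixed cost.

x = 0 (shut down); profit = -$183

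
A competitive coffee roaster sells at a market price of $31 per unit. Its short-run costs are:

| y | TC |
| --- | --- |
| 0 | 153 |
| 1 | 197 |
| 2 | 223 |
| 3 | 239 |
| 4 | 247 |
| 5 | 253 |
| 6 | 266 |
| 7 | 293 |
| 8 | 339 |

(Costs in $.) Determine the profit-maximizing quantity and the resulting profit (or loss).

Tabulate TR − TC: y=0: -153; y=1: -166; y=2: -161; y=3: -146; y=4: -123; y=5: -98; y=6: -80; y=7: -76; y=8: -91.
Profit is maximized at y = 7. AVC there is 140/7 = $20 ≤ P, so producing beats shutting down (which would give -$153).

y = 7; profit = -$76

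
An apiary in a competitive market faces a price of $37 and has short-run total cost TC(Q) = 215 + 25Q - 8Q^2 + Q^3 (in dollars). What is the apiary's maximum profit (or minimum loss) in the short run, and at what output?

AVC = 25 - 8Q + Q^2 has its minimum $9 at Q = 4; price $37 clears that bar, so the firm operates.
With MC = 25 - 16Q + 3Q^2, P = MC on the upward-sloping part at Q* = 6.
TR = 37·6 = 222. TC = 215 + 78 = 293. Profit = 222 − 293 = -$71.
That loss of $71 beats the $215 the firm would lose by shutting down; producing recovers $144 of fixed cost.

Profit = -$71 at Q = 6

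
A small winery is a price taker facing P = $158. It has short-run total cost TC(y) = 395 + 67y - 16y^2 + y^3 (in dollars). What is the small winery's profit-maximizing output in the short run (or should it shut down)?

Produce at y = 13

Strip out fixed cost: VC = 67y - 16y^2 + y^3. Then AVC = 67 - 16y + y^2 and MC = 67 - 32y + 3y^2.
The AVC parabola has its vertex at y = 16/2 = 8, where AVC = 67 - 16·8 + 8^2 = $3.
Because $158 ≥ $3, revenue can cover variable cost; the firm operates.
Set P = MC: 158 = 67 - 32y + 3y^2 → -91 - 32y + 3y^2 = 0. The roots are y = -7/3 and y = 13; the profit-maximizing output is on the rising part of MC, so y* = 13.
Check: AVC at y = 13 is $28 ≤ P, so revenue covers variable cost.
Profit = P·y − TC = 158·13 − 759 = $1295.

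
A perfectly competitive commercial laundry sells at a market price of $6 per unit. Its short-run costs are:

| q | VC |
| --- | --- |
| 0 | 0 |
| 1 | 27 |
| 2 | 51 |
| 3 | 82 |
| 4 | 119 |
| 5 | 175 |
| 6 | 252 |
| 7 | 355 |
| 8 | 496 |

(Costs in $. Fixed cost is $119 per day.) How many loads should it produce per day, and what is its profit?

Tabulate TR − TC: q=0: -119; q=1: -140; q=2: -158; q=3: -183; q=4: -214; q=5: -264; q=6: -335; q=7: -432; q=8: -567.
Profit is highest at q = 0. Equivalently, the lowest AVC in the table is 51/2 ≈ $25.50 at q = 2, and P = $6 falls below it — price never covers variable cost, so the firm shuts down and loses only its fixed cost.

q = 0 (shut down); profit = -$119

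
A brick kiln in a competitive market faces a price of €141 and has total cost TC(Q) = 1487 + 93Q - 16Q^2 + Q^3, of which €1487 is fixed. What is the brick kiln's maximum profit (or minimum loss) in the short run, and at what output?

AVC = 93 - 16Q + Q^2; min AVC = €29 at Q = 8. Since P = €141 ≥ min AVC, the firm produces.
MC = 93 - 32Q + 3Q^2. Setting P = MC and taking the root on the rising branch gives Q* = 12.
TR = 141·12 = 1692. TC = 1487 + 540 = 2027. Profit = 1692 − 2027 = -€335.
That loss of €335 beats the €1487 the firm would lose by shutting down; producing recovers €1152 of fixed cost.

Profit = -€335 at Q = 12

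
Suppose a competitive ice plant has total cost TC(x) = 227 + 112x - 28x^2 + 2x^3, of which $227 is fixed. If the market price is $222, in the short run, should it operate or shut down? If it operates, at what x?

Strip out fixed cost: VC = 112x - 28x^2 + 2x^3. Then AVC = 112 - 28x + 2x^2 and MC = 112 - 56x + 6x^2.
AVC is minimized where dAVC/dx = -28 + 4x = 0, at x = 7; min AVC = 112 - 28·7 + 2·7^2 = $14.
Since P = $222 ≥ min AVC = $14, price covers variable cost and the firm should produce.
Set P = MC: 222 = 112 - 56x + 6x^2 → -110 - 56x + 6x^2 = 0. The roots are x = -5/3 and x = 11; the profit-maximizing output is on the rising part of MC, so x* = 11.
Check: AVC at x = 11 is $46 ≤ P, so revenue covers variable cost.
Profit = P·x − TC = 222·11 − 733 = $1709.

Produce at x = 11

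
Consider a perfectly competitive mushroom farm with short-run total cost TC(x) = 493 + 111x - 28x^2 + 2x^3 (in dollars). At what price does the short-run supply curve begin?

$13 per unit

Short-run supply begins at min AVC. From VC = 111x - 28x^2 + 2x^3, AVC = 111 - 28x + 2x^2.
At the minimum of AVC, MC = AVC. MC = 111 - 56x + 6x^2; setting MC = AVC gives 4x^2 - 28x = 0, so x = 7. min AVC = 13.
For P < $13 the firm produces nothing.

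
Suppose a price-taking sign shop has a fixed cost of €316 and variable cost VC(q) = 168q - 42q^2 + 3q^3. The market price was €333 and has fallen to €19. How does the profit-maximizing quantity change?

AVC = 168 - 42q + 3q^2, minimized at q = 7 where min AVC = €21. MC = 168 - 84q + 9q^2.
With P = €333 above the shutdown price, P = MC gives q = 11.
At P = €19 < min AVC = €21, price no longer covers variable cost at any output, so the firm shuts down: q = 0.

Output falls from 11 to 0 (the firm shuts down)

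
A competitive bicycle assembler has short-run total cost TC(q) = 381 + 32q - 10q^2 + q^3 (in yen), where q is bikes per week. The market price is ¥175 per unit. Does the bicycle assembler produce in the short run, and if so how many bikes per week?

Strip out fixed cost: VC = 32q - 10q^2 + q^3. Then AVC = 32 - 10q + q^2 and MC = 32 - 20q + 3q^2.
The AVC parabola has its vertex at q = 10/2 = 5, where AVC = 32 - 10·5 + 5^2 = ¥7.
P = ¥175 exceeds min AVC = ¥7, so the firm stays open.
Solving P = MC: -143 - 20q + 3q^2 = 0 ⇒ q = -13/3 or 11. On the upward-sloping branch, q* = 11.
Check: AVC at q = 11 is ¥43 ≤ P, so revenue covers variable cost.
Profit = P·q − TC = 175·11 − 854 = ¥1071.

Produce at q = 11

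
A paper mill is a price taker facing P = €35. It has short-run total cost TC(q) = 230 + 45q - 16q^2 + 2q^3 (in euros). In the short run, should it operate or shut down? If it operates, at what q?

Strip out fixed cost: VC = 45q - 16q^2 + 2q^3. Then AVC = 45 - 16q + 2q^2 and MC = 45 - 32q + 6q^2.
AVC is minimized where dAVC/dq = -16 + 4q = 0, at q = 4; min AVC = 45 - 16·4 + 2·4^2 = €13.
Since P = €35 ≥ min AVC = €13, price covers variable cost and the firm should produce.
Set P = MC: 35 = 45 - 32q + 6q^2 → 10 - 32q + 6q^2 = 0. The roots are q = 1/3 and q = 5; the profit-maximizing output is on the rising part of MC, so q* = 5.
Check: AVC at q = 5 is €15 ≤ P, so revenue covers variable cost.
Profit = P·q − TC = 35·5 − 305 = -€130, a loss, but smaller than the €230 fixed cost the firm would lose by shutting down.

Produce at q = 5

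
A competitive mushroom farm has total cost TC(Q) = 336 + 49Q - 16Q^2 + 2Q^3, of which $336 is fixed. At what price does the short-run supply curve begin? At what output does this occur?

$17 per unit, at Q = 4

Short-run supply begins at min AVC. From VC = 49Q - 16Q^2 + 2Q^3, AVC = 49 - 16Q + 2Q^2.
At the minimum of AVC, MC = AVC. MC = 49 - 32Q + 6Q^2; setting MC = AVC gives 4Q^2 - 16Q = 0, so Q = 4. min AVC = 17.
So the shutdown price is $17.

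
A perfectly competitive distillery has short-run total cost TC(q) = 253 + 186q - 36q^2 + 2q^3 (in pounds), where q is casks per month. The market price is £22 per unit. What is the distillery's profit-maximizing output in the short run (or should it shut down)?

Shut down

Strip out fixed cost: VC = 186q - 36q^2 + 2q^3. Then AVC = 186 - 36q + 2q^2 and MC = 186 - 72q + 6q^2.
The AVC parabola has its vertex at q = 36/4 = 9, where AVC = 186 - 36·9 + 2·9^2 = £24.
Since P = £22 < min AVC = £24, price fails to cover variable cost at any output.
Shutting down limits the loss to fixed cost, £253.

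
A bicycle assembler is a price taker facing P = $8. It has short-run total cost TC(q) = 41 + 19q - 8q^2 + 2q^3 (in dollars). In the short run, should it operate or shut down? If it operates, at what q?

Shut down

Variable cost is VC = 19q - 8q^2 + 2q^3, so AVC = VC/q = 19 - 8q + 2q^2 and MC = dTC/dq = 19 - 16q + 6q^2.
AVC is minimized where dAVC/dq = -8 + 4q = 0, at q = 2; min AVC = 19 - 8·2 + 2·2^2 = $11.
With P < min AVC ($8 < $11), every unit sold adds to the loss.
The firm minimizes its loss by shutting down and losing only its fixed cost of $41.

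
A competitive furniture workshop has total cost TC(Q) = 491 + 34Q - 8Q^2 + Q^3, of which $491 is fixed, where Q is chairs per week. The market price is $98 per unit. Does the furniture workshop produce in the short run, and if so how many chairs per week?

Strip out fixed cost: VC = 34Q - 8Q^2 + Q^3. Then AVC = 34 - 8Q + Q^2 and MC = 34 - 16Q + 3Q^2.
AVC is minimized where dAVC/dQ = -8 + 2Q = 0, at Q = 4; min AVC = 34 - 8·4 + 4^2 = $18.
Because $98 ≥ $18, revenue can cover variable cost; the firm operates.
P = MC gives -64 - 16Q + 3Q^2 = 0, with roots -8/3 and 8. Take the larger (rising MC): Q* = 8.
Check: AVC at Q = 8 is $34 ≤ P, so revenue covers variable cost.
Profit = P·Q − TC = 98·8 − 763 = $21.

Produce at Q = 8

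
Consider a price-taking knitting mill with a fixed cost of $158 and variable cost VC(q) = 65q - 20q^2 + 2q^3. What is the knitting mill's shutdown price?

$15 per unit

Short-run supply begins at min AVC. From VC = 65q - 20q^2 + 2q^3, AVC = 65 - 20q + 2q^2.
At the minimum of AVC, MC = AVC. MC = 65 - 40q + 6q^2; setting MC = AVC gives 4q^2 - 20q = 0, so q = 5. min AVC = 15.
So the shutdown price is $15.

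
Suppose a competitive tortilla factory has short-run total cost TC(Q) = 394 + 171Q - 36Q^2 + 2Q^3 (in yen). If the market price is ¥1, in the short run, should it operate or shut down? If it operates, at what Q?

Shut down

Variable cost is VC = 171Q - 36Q^2 + 2Q^3, so AVC = VC/Q = 171 - 36Q + 2Q^2 and MC = dTC/dQ = 171 - 72Q + 6Q^2.
AVC hits its minimum where MC = AVC, at Q = 9, giving min AVC = 171 - 36·9 + 2·9^2 = ¥9.
P = ¥1 lies below min AVC = ¥9; no output level covers variable cost.
The firm minimizes its loss by shutting down and losing only its fixed cost of ¥394.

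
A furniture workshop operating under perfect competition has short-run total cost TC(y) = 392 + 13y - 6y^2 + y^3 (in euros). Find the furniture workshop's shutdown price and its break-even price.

Shutdown price = €4; break-even price = €76

Shutdown price = min AVC. AVC = 13 - 6y + y^2, with vertex at y = 3 and minimum €4.
ATC = 392/y + 13 - 6y + y^2. Setting dATC/dy = −392/y^2 − 6 + 2y = 0 gives y = 7 (since 2·7^3 − 6·7^2 = 392).
min ATC = 392/7 + 13 − 6·7 + 7^2 = €76. That is the break-even price.
Between these two prices the firm operates at a loss; above €76 it earns a profit.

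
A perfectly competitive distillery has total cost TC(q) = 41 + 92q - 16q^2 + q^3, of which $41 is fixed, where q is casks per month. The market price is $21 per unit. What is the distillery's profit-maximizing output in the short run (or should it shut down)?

Shut down

Variable cost is VC = 92q - 16q^2 + q^3, so AVC = VC/q = 92 - 16q + q^2 and MC = dTC/dq = 92 - 32q + 3q^2.
AVC hits its minimum where MC = AVC, at q = 8, giving min AVC = 92 - 16·8 + 8^2 = $28.
Since P = $21 < min AVC = $28, price fails to cover variable cost at any output.
Best response: produce nothing and absorb the $41 fixed cost.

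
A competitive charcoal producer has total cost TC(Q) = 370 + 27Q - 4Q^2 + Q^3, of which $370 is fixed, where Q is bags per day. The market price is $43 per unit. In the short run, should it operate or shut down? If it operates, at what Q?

Strip out fixed cost: VC = 27Q - 4Q^2 + Q^3. Then AVC = 27 - 4Q + Q^2 and MC = 27 - 8Q + 3Q^2.
The AVC parabola has its vertex at Q = 4/2 = 2, where AVC = 27 - 4·2 + 2^2 = $23.
Because $43 ≥ $23, revenue can cover variable cost; the firm operates.
Set P = MC: 43 = 27 - 8Q + 3Q^2 → -16 - 8Q + 3Q^2 = 0. The roots are Q = -4/3 and Q = 4; the profit-maximizing output is on the rising part of MC, so Q* = 4.
Check: AVC at Q = 4 is $27 ≤ P, so revenue covers variable cost.
Profit = P·Q − TC = 43·4 − 478 = -$306, a loss, but smaller than the $370 fixed cost the firm would lose by shutting down.

Produce at Q = 4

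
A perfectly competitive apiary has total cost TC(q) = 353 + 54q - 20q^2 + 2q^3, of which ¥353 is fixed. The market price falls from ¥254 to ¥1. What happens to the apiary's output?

Output falls from 10 to 0 (the firm shuts down)

AVC = 54 - 20q + 2q^2, minimized at q = 5 where min AVC = ¥4. MC = 54 - 40q + 6q^2.
With P = ¥254 above the shutdown price, P = MC gives q = 10.
At P = ¥1 < min AVC = ¥4, price no longer covers variable cost at any output, so the firm shuts down: q = 0.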